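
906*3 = 2718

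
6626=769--5857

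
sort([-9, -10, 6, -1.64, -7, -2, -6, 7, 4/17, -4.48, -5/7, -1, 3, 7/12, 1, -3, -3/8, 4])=[-10, -9, -7, -6, -4.48, -3, -2, -1.64, -1, -5/7, -3/8, 4/17, 7/12, 1, 3, 4, 6, 7]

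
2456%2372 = 84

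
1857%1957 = 1857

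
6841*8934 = 61117494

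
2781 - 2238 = 543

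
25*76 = 1900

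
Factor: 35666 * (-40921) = -1 * 2^1 * 17^1 * 151^1 * 271^1 * 1049^1 = -1459488386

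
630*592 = 372960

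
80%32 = 16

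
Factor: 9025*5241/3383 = 3^1*5^2*17^(-1)*19^2*199^(-1)*1747^1 = 47300025/3383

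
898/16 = 449/8 ≈ 56.13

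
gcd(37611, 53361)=63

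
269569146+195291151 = 464860297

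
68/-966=-34/483 ≈ -0.0704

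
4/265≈0.0151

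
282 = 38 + 244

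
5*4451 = 22255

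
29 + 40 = 69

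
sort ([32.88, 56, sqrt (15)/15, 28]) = [sqrt (15)/15, 28, 32.88, 56]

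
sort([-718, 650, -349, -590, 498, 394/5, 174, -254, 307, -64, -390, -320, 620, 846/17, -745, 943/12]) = [-745, -718, -590, -390, -349, -320, -254, -64, 846/17, 943/12, 394/5, 174, 307, 498, 620, 650]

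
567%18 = 9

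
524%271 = 253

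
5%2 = 1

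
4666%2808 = 1858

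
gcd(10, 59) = 1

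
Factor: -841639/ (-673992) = 2^ (-3) * 3^ (-2) * 11^ (-1) * 23^1 * 43^1 = 989/792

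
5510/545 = 10 + 12/109 ≈ 10.11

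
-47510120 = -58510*812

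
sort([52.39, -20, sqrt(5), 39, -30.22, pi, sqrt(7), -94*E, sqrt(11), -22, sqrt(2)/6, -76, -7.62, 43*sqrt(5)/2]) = [-94*E, -76, -30.22, -22, -20, -7.62, sqrt(2)/6, sqrt(5), sqrt(7), pi, sqrt(11), 39, 43*sqrt(5)/2, 52.39]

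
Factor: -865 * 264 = -1 * 2^3 * 3^1 * 5^1 * 11^1 * 173^1 = -228360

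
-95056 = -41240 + -53816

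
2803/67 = 41 + 56/67 ≈ 41.84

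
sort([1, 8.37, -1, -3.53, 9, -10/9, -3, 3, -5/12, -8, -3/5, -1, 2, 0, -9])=[-9, -8, -3.53, -3, -10/9, -1, -1, -3/5, -5/12, 0, 1, 2, 3, 8.37, 9]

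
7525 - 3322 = 4203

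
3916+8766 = 12682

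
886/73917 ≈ 0.0120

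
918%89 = 28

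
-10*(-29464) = 294640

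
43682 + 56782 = 100464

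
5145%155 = 30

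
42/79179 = 14/26393 ≈ 0.000530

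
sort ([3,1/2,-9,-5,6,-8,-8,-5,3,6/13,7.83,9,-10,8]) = [-10,-9,-8,-8,-5,-5,6/13,1/2,3,3,6,7.83,8,9]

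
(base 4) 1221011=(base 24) bg5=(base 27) 962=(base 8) 15105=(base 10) 6725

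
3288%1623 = 42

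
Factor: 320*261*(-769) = -1*2^6*3^2*5^1*29^1*769^1 = -64226880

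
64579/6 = 10763+1/6 ≈ 10763.17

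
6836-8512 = -1676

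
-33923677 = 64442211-98365888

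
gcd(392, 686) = 98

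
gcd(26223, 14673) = 3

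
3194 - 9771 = -6577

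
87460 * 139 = 12156940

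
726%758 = 726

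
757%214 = 115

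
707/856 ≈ 0.826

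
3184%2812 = 372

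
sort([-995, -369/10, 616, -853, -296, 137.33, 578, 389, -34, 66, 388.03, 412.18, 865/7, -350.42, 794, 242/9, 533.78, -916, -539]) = [-995, -916, -853, -539, -350.42, -296, -369/10, -34, 242/9, 66, 865/7, 137.33, 388.03, 389, 412.18, 533.78, 578, 616, 794]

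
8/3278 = 4/1639≈0.00244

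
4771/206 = 23 + 33/206 ≈ 23.16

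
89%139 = 89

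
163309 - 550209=-386900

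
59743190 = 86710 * 689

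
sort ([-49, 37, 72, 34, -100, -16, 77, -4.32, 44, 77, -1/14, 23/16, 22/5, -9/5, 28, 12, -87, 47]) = [-100, -87, -49, -16, -4.32, -9/5, -1/14, 23/16, 22/5, 12, 28, 34, 37, 44, 47, 72, 77, 77]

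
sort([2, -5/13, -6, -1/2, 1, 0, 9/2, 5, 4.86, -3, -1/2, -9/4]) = [-6, -3, -9/4, -1/2, -1/2, -5/13, 0, 1, 2, 9/2, 4.86, 5]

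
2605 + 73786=76391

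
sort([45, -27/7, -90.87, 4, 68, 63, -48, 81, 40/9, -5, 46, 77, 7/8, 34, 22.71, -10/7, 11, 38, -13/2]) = [-90.87, -48, -13/2, -5, -27/7, -10/7, 7/8, 4, 40/9, 11, 22.71, 34, 38, 45, 46, 63, 68, 77, 81]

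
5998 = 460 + 5538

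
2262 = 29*78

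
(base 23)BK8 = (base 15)1CE2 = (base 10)6287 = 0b1100010001111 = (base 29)7DN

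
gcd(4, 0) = 4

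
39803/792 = 50 + 203/792 ≈ 50.26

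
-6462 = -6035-427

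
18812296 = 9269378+9542918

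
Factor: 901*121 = 11^2*17^1*53^1 = 109021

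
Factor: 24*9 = 2^3*3^3 = 216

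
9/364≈0.0247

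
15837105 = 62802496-46965391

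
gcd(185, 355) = 5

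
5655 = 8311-2656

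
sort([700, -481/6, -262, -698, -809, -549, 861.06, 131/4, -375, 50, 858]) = [-809, -698, -549, -375, -262, -481/6, 131/4, 50, 700, 858, 861.06]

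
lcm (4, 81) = 324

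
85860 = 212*405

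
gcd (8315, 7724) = 1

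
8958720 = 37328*240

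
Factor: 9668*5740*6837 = 2^4*3^1*5^1*7^1*41^1*43^1*53^1*2417^1 = 379414665840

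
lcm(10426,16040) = 208520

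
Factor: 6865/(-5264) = -1*2^(-4)*5^1*7^(-1)*47^(-1)*1373^1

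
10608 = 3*3536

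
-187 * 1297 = -242539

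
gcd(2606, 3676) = 2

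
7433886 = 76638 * 97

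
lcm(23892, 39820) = 119460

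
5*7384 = 36920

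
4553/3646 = 1 + 907/3646 ≈ 1.25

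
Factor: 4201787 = 53^1*79279^1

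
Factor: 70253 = 163^1*431^1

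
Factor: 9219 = 3^1 * 7^1 * 439^1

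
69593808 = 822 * 84664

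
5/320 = 1/64 ≈ 0.0156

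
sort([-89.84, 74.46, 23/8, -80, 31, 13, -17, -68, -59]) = [-89.84, -80, -68, -59, -17, 23/8, 13, 31, 74.46]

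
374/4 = 93 + 1/2 = 93.50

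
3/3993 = 1/1331 ≈ 0.000751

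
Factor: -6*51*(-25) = 2^1*3^2*5^2*17^1 = 7650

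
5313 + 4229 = 9542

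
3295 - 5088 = -1793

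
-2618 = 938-3556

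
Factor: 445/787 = 5^1 * 89^1 * 787^(-1)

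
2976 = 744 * 4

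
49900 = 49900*1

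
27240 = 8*3405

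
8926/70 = 127+18/35 ≈ 127.51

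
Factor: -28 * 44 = -1 * 2^4 * 7^1 * 11^1 = -1232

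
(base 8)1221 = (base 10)657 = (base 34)jb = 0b1010010001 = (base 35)ir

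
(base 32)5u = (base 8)276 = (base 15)ca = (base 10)190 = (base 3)21001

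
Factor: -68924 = -1*2^2*17231^1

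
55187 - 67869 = -12682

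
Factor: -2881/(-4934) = 2^(-1)*43^1*67^1*2467^(-1)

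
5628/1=5628=5628.00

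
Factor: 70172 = 2^2*53^1*331^1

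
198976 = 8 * 24872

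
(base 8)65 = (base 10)53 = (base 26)21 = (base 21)2b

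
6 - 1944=-1938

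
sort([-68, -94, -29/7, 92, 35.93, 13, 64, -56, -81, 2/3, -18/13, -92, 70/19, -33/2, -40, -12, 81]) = [-94, -92, -81, -68, -56, -40, -33/2, -12, -29/7, -18/13, 2/3, 70/19, 13, 35.93, 64, 81, 92]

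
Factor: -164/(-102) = 2^1*3^(-1)*17^(-1)*41^1 = 82/51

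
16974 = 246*69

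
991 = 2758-1767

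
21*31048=652008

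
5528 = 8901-3373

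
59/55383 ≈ 0.00107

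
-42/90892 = -21/45446 ≈ -0.000462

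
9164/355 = 25 + 289/355 ≈ 25.81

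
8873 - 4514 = 4359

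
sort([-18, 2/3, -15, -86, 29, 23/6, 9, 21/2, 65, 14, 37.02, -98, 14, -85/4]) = [-98, -86, -85/4, -18, -15, 2/3, 23/6, 9, 21/2, 14, 14, 29, 37.02, 65]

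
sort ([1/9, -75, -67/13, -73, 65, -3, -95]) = [-95, -75, -73, -67/13, -3, 1/9, 65]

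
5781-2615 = 3166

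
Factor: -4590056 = -1*2^3*573757^1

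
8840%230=100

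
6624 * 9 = 59616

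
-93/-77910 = 31/25970 ≈ 0.00119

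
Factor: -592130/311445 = -1 * 2^1 * 3^(-4) * 7^1 * 11^1 = -154/81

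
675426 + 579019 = 1254445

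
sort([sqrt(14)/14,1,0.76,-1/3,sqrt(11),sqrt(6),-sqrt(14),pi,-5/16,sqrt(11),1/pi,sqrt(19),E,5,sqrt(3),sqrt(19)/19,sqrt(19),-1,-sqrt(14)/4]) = [-sqrt(14),-1,-sqrt(14)/4,-1/3,-5/16,sqrt(19)/19,sqrt(14)/14,1/pi,0.76,1,sqrt(3),sqrt(6),E,pi,sqrt(11),sqrt(11),sqrt(19),sqrt(19),5]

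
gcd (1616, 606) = 202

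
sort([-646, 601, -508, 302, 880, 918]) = [-646, -508, 302, 601, 880, 918]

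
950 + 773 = 1723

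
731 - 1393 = -662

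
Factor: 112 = 2^4*7^1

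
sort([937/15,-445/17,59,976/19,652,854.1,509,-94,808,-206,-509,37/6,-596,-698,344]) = [-698,-596,-509,-206,-94,-445/17,37/6,976/19,59,937/15,344,509,652,808,854.1]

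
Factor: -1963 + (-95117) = -1*2^3*3^1*5^1*809^1 = -97080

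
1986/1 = 1986 = 1986.00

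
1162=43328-42166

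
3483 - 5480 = -1997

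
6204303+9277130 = 15481433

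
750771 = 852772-102001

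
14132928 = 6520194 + 7612734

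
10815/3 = 3605 = 3605.00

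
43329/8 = 5416 + 1/8 ≈ 5416.13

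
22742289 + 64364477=87106766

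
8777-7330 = 1447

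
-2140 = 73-2213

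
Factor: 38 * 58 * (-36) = -1 * 2^4 * 3^2 * 19^1 * 29^1 = -79344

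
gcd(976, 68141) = 1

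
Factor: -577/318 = -1*2^(-1)*3^(-1)*53^(-1)*577^1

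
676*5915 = 3998540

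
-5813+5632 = -181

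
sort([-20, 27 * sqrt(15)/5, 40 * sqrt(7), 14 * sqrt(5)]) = [-20, 27 * sqrt(15)/5, 14 * sqrt(5), 40 * sqrt(7)]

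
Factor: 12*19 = 2^2*3^1*19^1 = 228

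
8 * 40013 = 320104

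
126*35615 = 4487490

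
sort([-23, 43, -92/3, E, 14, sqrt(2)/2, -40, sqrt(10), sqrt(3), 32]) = [-40, -92/3, -23, sqrt(2)/2, sqrt(3), E, sqrt(10), 14, 32, 43]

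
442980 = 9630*46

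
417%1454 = 417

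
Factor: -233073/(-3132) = 2^(-2) * 3^(-1) * 19^1 * 47^1 = 893/12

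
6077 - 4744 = 1333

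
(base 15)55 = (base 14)5a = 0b1010000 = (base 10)80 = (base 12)68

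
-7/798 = -1/114 ≈ -0.00877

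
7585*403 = 3056755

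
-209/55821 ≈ -0.00374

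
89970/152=44985/76 ≈ 591.91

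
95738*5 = 478690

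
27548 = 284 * 97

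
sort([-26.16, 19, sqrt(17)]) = [-26.16, sqrt(17), 19]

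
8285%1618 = 195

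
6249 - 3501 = 2748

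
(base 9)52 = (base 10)47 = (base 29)1i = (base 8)57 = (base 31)1g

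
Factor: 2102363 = 167^1*12589^1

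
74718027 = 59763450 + 14954577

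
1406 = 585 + 821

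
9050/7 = 1292 + 6/7 ≈ 1292.86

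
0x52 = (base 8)122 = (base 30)2m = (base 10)82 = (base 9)101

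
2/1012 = 1/506 ≈ 0.00198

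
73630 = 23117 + 50513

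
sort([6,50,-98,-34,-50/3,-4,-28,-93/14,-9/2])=[-98,-34,-28,-50/3,-93/14,-9/2,-4,6,50]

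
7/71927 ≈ 0.0000973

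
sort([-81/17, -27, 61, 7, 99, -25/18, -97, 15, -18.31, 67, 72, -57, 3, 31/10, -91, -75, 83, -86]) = [-97, -91, -86, -75, -57, -27, -18.31, -81/17, -25/18, 3, 31/10, 7, 15, 61, 67, 72, 83, 99]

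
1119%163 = 141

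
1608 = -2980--4588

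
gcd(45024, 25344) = 96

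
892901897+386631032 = 1279532929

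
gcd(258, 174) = 6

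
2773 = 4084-1311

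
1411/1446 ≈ 0.976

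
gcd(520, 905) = 5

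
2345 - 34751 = -32406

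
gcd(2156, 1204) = 28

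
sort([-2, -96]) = [-96, -2]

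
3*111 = 333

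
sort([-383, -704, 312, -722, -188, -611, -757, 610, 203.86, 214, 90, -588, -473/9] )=[-757, -722, -704, -611, -588, -383, -188, -473/9, 90, 203.86, 214, 312, 610] 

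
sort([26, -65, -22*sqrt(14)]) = [-22*sqrt(14), -65, 26]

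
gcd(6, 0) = 6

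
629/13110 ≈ 0.0480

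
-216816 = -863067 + 646251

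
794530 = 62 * 12815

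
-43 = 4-47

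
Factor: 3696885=3^2*5^1*82153^1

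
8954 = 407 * 22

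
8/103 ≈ 0.0777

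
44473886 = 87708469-43234583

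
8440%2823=2794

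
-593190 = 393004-986194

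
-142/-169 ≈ 0.840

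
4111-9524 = -5413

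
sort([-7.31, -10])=[-10, -7.31]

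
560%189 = 182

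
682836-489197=193639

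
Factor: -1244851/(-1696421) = 659^1 * 1889^1 * 1696421^(-1)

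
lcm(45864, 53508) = 321048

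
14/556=7/278 ≈ 0.0252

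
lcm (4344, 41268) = 82536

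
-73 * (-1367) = 99791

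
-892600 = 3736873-4629473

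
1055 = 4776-3721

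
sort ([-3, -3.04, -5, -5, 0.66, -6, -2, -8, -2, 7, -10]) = [-10, -8, -6, -5, -5, -3.04, -3, -2, -2, 0.66, 7]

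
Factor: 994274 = 2^1*497137^1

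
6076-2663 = 3413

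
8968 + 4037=13005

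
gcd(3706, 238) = 34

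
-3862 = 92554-96416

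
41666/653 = 63 + 527/653 ≈ 63.81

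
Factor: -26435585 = -1*5^1*11^1*480647^1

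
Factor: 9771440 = 2^4*5^1*7^1*17449^1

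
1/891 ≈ 0.00112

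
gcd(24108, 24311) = 7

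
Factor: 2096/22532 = 2^2 * 43^(-1) = 4/43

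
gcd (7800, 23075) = 325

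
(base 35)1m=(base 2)111001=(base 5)212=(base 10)57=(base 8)71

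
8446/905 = 9 + 301/905 ≈ 9.33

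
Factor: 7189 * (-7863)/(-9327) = 7^1 * 13^1 * 79^1 * 2621^1 * 3109^(-1) = 18842369/3109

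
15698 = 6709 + 8989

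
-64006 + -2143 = -66149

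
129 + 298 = 427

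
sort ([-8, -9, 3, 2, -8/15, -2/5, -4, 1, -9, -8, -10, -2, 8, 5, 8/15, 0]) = [-10, -9, -9, -8, -8, -4, -2, -8/15, -2/5, 0, 8/15, 1, 2, 3, 5, 8]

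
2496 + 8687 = 11183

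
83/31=2 + 21/31 ≈ 2.68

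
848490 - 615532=232958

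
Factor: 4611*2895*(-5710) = -1*2^1*3^2*5^2*29^1*53^1*193^1*571^1 = -76221904950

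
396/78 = 5 + 1/13 ≈ 5.08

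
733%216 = 85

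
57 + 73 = 130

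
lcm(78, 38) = 1482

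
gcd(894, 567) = 3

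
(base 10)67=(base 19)3a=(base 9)74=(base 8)103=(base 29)29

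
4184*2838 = 11874192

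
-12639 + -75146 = -87785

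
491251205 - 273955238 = 217295967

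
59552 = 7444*8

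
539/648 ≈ 0.832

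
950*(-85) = -80750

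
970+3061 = 4031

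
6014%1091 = 559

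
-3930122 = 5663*(-694)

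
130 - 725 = -595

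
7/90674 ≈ 0.0000772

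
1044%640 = 404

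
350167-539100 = -188933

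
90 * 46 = 4140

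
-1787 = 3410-5197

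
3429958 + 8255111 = 11685069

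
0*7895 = 0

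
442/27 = 16 + 10/27 ≈ 16.37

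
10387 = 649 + 9738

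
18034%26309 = 18034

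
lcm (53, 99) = 5247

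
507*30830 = 15630810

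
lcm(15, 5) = 15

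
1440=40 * 36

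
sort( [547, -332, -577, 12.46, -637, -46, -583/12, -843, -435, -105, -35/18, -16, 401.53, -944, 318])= [-944, -843, -637, -577, -435, -332, -105, -583/12, -46, -16, -35/18, 12.46, 318, 401.53, 547]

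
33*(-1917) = -63261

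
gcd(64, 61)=1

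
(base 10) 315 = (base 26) c3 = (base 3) 102200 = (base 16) 13b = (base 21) f0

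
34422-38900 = -4478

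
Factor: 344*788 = 2^5*43^1*197^1 = 271072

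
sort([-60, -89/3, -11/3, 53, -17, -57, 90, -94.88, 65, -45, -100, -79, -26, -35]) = [-100, -94.88, -79, -60, -57, -45, -35, -89/3, -26, -17, -11/3, 53, 65, 90]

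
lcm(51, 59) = 3009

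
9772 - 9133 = 639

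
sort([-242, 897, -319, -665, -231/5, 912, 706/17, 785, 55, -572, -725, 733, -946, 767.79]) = [-946, -725, -665, -572, -319, -242, -231/5, 706/17, 55, 733, 767.79, 785, 897, 912]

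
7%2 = 1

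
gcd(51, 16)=1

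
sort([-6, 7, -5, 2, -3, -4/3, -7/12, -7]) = [-7, -6, -5, -3, -4/3, -7/12, 2, 7]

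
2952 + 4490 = 7442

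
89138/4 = 22284 + 1/2 = 22284.50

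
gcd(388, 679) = 97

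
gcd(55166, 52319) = 1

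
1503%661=181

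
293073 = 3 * 97691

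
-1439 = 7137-8576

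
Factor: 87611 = 79^1*1109^1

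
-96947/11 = -8813 - 4/11 ≈ -8813.36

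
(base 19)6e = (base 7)242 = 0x80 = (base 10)128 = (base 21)62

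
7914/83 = 95 + 29/83 ≈ 95.35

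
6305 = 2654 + 3651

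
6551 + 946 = 7497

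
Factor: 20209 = 7^1*2887^1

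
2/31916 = 1/15958 ≈ 0.0000627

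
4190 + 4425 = 8615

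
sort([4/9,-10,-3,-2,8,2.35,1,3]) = [-10,-3,-2,4/9,1,2.35,3,8]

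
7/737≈0.00950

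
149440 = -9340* (-16)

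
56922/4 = 14230 + 1/2 = 14230.50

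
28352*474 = 13438848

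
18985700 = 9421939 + 9563761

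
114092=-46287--160379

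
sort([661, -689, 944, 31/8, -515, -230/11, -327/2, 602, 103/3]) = [-689, -515, -327/2, -230/11, 31/8, 103/3, 602, 661, 944]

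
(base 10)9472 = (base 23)hkj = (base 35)7pm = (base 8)22400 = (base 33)8n1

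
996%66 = 6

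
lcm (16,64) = 64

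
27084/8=6771/2=3385.50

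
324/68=4+13/17 ≈ 4.76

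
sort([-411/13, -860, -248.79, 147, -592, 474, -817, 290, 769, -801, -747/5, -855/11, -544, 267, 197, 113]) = [-860, -817, -801, -592, -544, -248.79, -747/5, -855/11, -411/13, 113, 147, 197, 267, 290, 474, 769]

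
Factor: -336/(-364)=2^2*3^1*13^(-1)=12/13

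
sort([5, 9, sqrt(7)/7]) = [sqrt(7)/7, 5, 9]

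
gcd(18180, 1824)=12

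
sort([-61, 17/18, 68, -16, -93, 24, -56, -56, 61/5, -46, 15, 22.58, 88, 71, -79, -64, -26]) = [-93, -79, -64, -61, -56, -56, -46, -26, -16, 17/18, 61/5, 15, 22.58, 24, 68, 71, 88]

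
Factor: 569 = 569^1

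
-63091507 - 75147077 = -138238584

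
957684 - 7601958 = -6644274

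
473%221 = 31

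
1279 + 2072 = 3351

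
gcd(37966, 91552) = 2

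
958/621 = 1 + 337/621≈1.54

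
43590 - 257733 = -214143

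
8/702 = 4/351≈0.0114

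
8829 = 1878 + 6951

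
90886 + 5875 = 96761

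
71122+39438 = 110560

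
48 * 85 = 4080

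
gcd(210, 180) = 30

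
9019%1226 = 437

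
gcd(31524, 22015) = 37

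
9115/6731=1 + 2384/6731 ≈ 1.35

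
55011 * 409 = 22499499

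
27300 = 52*525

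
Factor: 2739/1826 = 2^(-1)*3^1 = 3/2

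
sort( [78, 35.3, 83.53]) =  [35.3, 78, 83.53]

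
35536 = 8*4442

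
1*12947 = 12947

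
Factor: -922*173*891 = -1*2^1*3^4*11^1*173^1*461^1 = -142119846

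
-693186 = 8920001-9613187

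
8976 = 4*2244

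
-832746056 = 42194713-874940769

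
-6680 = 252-6932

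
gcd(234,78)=78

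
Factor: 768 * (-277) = -1 * 2^8 * 3^1 * 277^1 = -212736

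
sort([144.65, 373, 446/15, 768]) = [446/15, 144.65, 373, 768]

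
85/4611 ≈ 0.0184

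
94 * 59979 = 5638026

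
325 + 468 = 793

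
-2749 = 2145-4894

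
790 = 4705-3915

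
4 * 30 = 120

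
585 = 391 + 194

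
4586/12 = 382+1/6 ≈ 382.17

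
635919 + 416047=1051966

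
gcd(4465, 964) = 1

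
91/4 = 22 + 3/4 = 22.75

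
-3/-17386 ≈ 0.000173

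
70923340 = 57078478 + 13844862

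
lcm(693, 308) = 2772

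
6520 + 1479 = 7999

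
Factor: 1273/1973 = 19^1*67^1*1973^(-1)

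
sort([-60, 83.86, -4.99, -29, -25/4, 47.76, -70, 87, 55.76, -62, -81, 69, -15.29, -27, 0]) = [-81, -70, -62, -60, -29, -27, -15.29, -25/4, -4.99, 0, 47.76, 55.76, 69, 83.86, 87]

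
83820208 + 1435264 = 85255472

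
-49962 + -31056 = -81018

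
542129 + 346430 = 888559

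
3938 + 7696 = 11634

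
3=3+0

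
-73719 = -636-73083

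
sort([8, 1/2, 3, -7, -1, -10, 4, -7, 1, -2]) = [-10, -7, -7, -2, -1, 1/2, 1, 3, 4, 8]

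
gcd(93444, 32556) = 12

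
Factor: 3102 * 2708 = 2^3 * 3^1 * 11^1 * 47^1 * 677^1 = 8400216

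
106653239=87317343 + 19335896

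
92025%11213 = 2321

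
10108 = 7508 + 2600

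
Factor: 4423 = 4423^1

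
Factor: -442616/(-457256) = 907^1*937^(-1) = 907/937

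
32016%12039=7938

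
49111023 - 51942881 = -2831858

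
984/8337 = 328/2779 ≈ 0.118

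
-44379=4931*(-9)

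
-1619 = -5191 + 3572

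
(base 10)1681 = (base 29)1ss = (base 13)9c4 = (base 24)2m1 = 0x691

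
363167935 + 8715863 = 371883798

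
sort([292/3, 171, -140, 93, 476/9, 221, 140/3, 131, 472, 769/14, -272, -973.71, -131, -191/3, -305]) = [-973.71, -305, -272, -140, -131, -191/3, 140/3, 476/9, 769/14, 93, 292/3, 131, 171, 221, 472]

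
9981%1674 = 1611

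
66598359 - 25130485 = 41467874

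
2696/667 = 4 + 28/667 ≈ 4.04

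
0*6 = 0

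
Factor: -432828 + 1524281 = 11^1*99223^1 = 1091453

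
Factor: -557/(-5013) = 3^(-2) = 1/9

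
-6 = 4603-4609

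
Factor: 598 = 2^1*13^1*23^1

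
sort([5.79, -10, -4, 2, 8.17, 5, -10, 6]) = [-10, -10, -4, 2, 5, 5.79, 6, 8.17]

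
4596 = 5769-1173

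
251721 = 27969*9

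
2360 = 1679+681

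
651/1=651=651.00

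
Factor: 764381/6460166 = 2^(-1)*173^(-1)*18671^(-1)*764381^1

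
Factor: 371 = 7^1*53^1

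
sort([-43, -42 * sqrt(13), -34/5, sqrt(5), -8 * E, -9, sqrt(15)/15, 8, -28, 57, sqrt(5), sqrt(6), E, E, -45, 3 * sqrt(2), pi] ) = [-42 * sqrt(13), -45, -43, -28, -8 * E, -9, -34/5, sqrt(15)/15, sqrt(5), sqrt(5), sqrt(6), E, E, pi, 3 * sqrt(2), 8, 57] 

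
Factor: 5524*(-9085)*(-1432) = 2^5*5^1*23^1*79^1*179^1*1381^1 = 71865693280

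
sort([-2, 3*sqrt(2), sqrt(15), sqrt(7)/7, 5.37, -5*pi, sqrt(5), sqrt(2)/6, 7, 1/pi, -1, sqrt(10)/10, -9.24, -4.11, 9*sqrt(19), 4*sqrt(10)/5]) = [-5*pi, -9.24, -4.11, -2, -1, sqrt(2)/6, sqrt(10)/10, 1/pi, sqrt(7)/7, sqrt(5), 4*sqrt(10)/5, sqrt(15), 3*sqrt(2), 5.37, 7, 9*sqrt(19)]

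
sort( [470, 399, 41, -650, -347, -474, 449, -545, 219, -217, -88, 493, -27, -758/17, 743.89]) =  [-650, -545, -474, -347, -217, -88, -758/17, -27, 41, 219, 399, 449, 470, 493, 743.89]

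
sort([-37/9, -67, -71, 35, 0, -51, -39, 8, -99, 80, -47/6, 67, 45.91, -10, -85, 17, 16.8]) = [-99, -85, -71, -67, -51, -39, -10, -47/6, -37/9, 0, 8, 16.8, 17, 35, 45.91, 67, 80]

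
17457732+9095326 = 26553058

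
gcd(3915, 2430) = 135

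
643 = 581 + 62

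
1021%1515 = 1021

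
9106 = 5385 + 3721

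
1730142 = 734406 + 995736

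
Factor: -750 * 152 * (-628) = 2^6 * 3^1 * 5^3 * 19^1 * 157^1 = 71592000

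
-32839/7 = -4691 - 2/7 ≈ -4691.29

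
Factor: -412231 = -1*73^1*5647^1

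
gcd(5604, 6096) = 12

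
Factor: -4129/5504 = -1 * 2^(-7) * 43^(-1) * 4129^1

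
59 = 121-62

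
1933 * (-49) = -94717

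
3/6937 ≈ 0.000432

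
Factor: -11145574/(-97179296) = 2^(-4)*11^1*17^2*31^(-1)*163^(-1)*601^(-1)*1753^1 = 5572787/48589648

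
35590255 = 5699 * 6245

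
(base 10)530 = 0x212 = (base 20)16a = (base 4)20102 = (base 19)18h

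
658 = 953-295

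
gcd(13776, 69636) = 84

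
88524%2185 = 1124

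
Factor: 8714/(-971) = -1 * 2^1 * 971^(-1) * 4357^1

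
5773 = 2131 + 3642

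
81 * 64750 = 5244750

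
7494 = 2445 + 5049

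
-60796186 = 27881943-88678129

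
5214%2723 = 2491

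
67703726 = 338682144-270978418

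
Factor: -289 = -1*17^2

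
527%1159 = 527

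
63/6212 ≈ 0.0101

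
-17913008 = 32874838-50787846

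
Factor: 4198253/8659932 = 2^(-2) * 3^(-1) * 151^1 * 27803^1 * 721661^(-1)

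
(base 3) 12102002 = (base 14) 161a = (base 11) 2a66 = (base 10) 3944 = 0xf68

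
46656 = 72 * 648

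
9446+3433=12879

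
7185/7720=1437/1544 ≈ 0.931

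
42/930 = 7/155 ≈ 0.0452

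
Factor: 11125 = 5^3 * 89^1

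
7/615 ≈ 0.0114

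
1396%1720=1396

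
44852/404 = 11213/101 ≈ 111.02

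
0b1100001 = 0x61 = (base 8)141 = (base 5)342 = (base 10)97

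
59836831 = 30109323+29727508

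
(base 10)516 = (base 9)633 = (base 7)1335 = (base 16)204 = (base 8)1004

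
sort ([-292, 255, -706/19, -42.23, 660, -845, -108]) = [-845, -292, -108, -42.23, -706/19, 255, 660]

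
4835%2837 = 1998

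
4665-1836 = 2829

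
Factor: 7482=2^1 * 3^1 * 29^1 * 43^1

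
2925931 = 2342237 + 583694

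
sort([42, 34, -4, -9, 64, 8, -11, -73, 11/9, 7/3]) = [-73, -11, -9, -4, 11/9, 7/3, 8, 34, 42, 64]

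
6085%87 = 82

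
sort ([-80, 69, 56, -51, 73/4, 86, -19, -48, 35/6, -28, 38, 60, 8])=[-80, -51, -48, -28, -19, 35/6, 8, 73/4, 38, 56, 60, 69, 86]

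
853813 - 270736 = 583077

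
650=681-31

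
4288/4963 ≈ 0.864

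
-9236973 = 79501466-88738439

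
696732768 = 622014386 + 74718382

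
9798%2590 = 2028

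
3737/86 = 43 + 39/86≈43.45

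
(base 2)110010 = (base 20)2a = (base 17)2g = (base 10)50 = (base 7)101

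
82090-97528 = -15438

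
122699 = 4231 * 29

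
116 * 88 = 10208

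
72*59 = 4248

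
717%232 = 21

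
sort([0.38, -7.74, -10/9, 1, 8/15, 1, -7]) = [-7.74, -7, -10/9, 0.38, 8/15, 1, 1]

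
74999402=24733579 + 50265823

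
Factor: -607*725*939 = -1*3^1*5^2*29^1*313^1*607^1 = -413230425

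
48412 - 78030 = -29618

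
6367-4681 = 1686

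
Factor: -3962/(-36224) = 2^(-6)*7^1 = 7/64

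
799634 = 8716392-7916758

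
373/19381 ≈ 0.0192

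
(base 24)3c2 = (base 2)11111100010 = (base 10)2018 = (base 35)1mn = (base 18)642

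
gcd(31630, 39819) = 1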